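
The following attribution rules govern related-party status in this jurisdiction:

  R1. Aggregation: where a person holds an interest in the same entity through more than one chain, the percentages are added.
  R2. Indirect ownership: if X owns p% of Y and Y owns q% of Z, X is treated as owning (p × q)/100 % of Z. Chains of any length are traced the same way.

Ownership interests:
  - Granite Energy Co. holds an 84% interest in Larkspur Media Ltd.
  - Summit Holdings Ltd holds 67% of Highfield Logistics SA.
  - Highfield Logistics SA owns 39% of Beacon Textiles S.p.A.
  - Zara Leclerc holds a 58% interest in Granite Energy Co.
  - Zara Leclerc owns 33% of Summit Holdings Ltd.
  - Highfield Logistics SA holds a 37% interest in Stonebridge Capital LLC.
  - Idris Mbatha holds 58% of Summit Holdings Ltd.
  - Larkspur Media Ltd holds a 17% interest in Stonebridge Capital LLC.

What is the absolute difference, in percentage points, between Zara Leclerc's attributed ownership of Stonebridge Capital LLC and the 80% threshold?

Chain via Summit Holdings Ltd → Highfield Logistics SA (R2): 33% × 67% × 37% = 8.1807% of Stonebridge Capital LLC.
Chain via Granite Energy Co. → Larkspur Media Ltd (R2): 58% × 84% × 17% = 8.2824% of Stonebridge Capital LLC.
Aggregating (R1): 8.1807% + 8.2824% = 16.4631%.
16.4631% falls short of the 80% threshold by 63.5369 percentage points.

63.5369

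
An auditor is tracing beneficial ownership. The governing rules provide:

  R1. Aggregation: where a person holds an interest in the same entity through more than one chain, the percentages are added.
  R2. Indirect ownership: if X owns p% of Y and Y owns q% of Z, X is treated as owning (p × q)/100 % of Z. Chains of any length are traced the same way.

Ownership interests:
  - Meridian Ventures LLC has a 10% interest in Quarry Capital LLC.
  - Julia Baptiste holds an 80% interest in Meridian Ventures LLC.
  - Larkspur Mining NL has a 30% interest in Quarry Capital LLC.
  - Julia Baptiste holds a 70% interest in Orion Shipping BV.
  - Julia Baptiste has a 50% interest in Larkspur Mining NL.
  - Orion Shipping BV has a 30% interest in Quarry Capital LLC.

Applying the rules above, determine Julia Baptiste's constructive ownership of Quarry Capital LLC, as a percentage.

44%

Chain via Larkspur Mining NL (R2): 50% × 30% = 15% of Quarry Capital LLC.
Chain via Meridian Ventures LLC (R2): 80% × 10% = 8% of Quarry Capital LLC.
Chain via Orion Shipping BV (R2): 70% × 30% = 21% of Quarry Capital LLC.
Aggregating (R1): 15% + 8% + 21% = 44%.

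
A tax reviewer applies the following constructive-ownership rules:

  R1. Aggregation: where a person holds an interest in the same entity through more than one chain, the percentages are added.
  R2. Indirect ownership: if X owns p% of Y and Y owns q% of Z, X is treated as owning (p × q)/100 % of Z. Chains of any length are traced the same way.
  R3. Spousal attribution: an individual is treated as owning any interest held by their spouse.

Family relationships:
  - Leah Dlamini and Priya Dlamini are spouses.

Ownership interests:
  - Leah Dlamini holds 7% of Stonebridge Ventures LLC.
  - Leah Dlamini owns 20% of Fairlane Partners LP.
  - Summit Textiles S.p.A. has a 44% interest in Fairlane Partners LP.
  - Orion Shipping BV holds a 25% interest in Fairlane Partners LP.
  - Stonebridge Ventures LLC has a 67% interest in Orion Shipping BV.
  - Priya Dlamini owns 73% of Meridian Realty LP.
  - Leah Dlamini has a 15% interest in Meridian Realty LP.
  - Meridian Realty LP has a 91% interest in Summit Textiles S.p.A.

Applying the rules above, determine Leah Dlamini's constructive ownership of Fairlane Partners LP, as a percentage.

By spousal attribution (R3), Leah Dlamini is treated as also owning Priya Dlamini's interest in Meridian Realty LP, giving 15% + 73% = 88%.
Chain via Stonebridge Ventures LLC → Orion Shipping BV (R2): 7% × 67% × 25% = 1.1725% of Fairlane Partners LP.
Chain via Meridian Realty LP → Summit Textiles S.p.A. (R2): 88% × 91% × 44% = 35.2352% of Fairlane Partners LP.
Direct interest in Fairlane Partners LP: 20%.
Aggregating (R1): 1.1725% + 35.2352% + 20% = 56.4077%.

56.4077%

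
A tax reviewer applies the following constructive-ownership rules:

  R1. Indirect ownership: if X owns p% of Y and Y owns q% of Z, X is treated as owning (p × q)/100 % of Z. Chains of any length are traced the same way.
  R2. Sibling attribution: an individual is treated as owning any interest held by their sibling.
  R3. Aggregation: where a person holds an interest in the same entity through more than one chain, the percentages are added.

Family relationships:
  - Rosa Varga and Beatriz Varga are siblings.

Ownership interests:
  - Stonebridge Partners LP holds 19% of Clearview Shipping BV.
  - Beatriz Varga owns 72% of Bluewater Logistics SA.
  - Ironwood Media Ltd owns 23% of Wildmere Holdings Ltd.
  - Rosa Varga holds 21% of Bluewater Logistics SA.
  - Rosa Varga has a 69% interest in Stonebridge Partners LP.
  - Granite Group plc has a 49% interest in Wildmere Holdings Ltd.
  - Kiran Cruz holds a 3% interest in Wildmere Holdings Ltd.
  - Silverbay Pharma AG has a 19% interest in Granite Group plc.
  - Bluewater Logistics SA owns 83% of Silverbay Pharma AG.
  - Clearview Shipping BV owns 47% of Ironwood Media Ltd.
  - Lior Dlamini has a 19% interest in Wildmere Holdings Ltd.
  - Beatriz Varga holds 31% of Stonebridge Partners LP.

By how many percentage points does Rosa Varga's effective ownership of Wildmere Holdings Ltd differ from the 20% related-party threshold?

10.759711

By sibling attribution (R2), Rosa Varga is treated as also owning Beatriz Varga's interest in Bluewater Logistics SA, giving 21% + 72% = 93%.
By sibling attribution (R2), Rosa Varga is treated as also owning Beatriz Varga's interest in Stonebridge Partners LP, giving 69% + 31% = 100%.
Chain via Bluewater Logistics SA → Silverbay Pharma AG → Granite Group plc (R1): 93% × 83% × 19% × 49% = 7.186389% of Wildmere Holdings Ltd.
Chain via Stonebridge Partners LP → Clearview Shipping BV → Ironwood Media Ltd (R1): 100% × 19% × 47% × 23% = 2.0539% of Wildmere Holdings Ltd.
Aggregating (R3): 7.186389% + 2.0539% = 9.240289%.
9.240289% falls short of the 20% threshold by 10.759711 percentage points.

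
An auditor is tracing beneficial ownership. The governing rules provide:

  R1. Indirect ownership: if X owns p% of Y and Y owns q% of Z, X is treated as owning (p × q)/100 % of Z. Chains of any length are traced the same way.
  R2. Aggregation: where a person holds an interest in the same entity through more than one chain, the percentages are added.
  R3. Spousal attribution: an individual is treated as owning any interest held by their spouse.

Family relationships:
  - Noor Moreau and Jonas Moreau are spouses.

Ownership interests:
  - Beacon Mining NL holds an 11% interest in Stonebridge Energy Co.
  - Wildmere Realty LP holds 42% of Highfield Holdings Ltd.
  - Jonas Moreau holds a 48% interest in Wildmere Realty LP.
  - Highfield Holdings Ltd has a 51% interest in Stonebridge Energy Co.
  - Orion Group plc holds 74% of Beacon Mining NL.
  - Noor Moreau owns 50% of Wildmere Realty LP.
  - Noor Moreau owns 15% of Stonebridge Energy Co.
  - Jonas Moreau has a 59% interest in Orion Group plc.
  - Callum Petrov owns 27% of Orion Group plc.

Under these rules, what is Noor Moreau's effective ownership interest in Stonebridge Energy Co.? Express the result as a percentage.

40.7942%

By spousal attribution (R3), Noor Moreau is treated as also owning Jonas Moreau's interest in Wildmere Realty LP, giving 50% + 48% = 98%.
By spousal attribution (R3), Noor Moreau is treated as owning Jonas Moreau's 59% interest in Orion Group plc.
Chain via Wildmere Realty LP → Highfield Holdings Ltd (R1): 98% × 42% × 51% = 20.9916% of Stonebridge Energy Co.
Direct interest in Stonebridge Energy Co: 15%.
Chain via Orion Group plc → Beacon Mining NL (R1): 59% × 74% × 11% = 4.8026% of Stonebridge Energy Co.
Aggregating (R2): 20.9916% + 15% + 4.8026% = 40.7942%.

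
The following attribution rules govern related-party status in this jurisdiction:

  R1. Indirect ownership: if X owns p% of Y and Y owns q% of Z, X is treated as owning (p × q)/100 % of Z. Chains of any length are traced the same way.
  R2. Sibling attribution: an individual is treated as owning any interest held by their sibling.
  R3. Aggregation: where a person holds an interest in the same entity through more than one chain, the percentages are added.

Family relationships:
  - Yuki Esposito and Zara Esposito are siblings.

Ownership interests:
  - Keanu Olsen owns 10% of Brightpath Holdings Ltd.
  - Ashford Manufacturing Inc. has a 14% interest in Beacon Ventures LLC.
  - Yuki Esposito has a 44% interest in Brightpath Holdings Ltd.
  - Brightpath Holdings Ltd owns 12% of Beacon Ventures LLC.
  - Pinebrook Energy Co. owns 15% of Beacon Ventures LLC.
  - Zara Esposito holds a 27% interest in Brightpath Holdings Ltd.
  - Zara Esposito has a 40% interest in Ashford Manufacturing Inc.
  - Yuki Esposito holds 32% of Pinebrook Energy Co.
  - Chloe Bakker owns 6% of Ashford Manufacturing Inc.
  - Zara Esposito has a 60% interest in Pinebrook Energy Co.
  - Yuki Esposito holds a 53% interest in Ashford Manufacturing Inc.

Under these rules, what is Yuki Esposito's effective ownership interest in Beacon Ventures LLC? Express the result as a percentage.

35.34%

By sibling attribution (R2), Yuki Esposito is treated as also owning Zara Esposito's interest in Ashford Manufacturing Inc, giving 53% + 40% = 93%.
By sibling attribution (R2), Yuki Esposito is treated as also owning Zara Esposito's interest in Brightpath Holdings Ltd, giving 44% + 27% = 71%.
By sibling attribution (R2), Yuki Esposito is treated as also owning Zara Esposito's interest in Pinebrook Energy Co, giving 32% + 60% = 92%.
Chain via Ashford Manufacturing Inc. (R1): 93% × 14% = 13.02% of Beacon Ventures LLC.
Chain via Brightpath Holdings Ltd (R1): 71% × 12% = 8.52% of Beacon Ventures LLC.
Chain via Pinebrook Energy Co. (R1): 92% × 15% = 13.8% of Beacon Ventures LLC.
Aggregating (R3): 13.02% + 8.52% + 13.8% = 35.34%.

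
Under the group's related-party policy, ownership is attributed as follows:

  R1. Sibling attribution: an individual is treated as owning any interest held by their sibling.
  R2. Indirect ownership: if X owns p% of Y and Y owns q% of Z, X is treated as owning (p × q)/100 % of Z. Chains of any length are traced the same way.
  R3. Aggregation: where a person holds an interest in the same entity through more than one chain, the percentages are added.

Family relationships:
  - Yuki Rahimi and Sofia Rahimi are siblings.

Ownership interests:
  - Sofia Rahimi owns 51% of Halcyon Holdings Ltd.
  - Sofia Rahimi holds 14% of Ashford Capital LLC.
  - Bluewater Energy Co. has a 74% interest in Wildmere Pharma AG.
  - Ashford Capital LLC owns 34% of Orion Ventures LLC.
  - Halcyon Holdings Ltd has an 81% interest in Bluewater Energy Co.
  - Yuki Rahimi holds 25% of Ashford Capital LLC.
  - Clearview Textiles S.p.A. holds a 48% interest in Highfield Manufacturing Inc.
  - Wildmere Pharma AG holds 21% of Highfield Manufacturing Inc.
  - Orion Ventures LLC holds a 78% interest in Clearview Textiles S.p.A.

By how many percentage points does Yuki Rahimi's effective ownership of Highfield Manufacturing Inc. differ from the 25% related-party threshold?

By sibling attribution (R1), Yuki Rahimi is treated as also owning Sofia Rahimi's interest in Ashford Capital LLC, giving 25% + 14% = 39%.
By sibling attribution (R1), Yuki Rahimi is treated as owning Sofia Rahimi's 51% interest in Halcyon Holdings Ltd.
Chain via Ashford Capital LLC → Orion Ventures LLC → Clearview Textiles S.p.A. (R2): 39% × 34% × 78% × 48% = 4.964544% of Highfield Manufacturing Inc.
Chain via Halcyon Holdings Ltd → Bluewater Energy Co. → Wildmere Pharma AG (R2): 51% × 81% × 74% × 21% = 6.419574% of Highfield Manufacturing Inc.
Aggregating (R3): 4.964544% + 6.419574% = 11.384118%.
11.384118% falls short of the 25% threshold by 13.615882 percentage points.

13.615882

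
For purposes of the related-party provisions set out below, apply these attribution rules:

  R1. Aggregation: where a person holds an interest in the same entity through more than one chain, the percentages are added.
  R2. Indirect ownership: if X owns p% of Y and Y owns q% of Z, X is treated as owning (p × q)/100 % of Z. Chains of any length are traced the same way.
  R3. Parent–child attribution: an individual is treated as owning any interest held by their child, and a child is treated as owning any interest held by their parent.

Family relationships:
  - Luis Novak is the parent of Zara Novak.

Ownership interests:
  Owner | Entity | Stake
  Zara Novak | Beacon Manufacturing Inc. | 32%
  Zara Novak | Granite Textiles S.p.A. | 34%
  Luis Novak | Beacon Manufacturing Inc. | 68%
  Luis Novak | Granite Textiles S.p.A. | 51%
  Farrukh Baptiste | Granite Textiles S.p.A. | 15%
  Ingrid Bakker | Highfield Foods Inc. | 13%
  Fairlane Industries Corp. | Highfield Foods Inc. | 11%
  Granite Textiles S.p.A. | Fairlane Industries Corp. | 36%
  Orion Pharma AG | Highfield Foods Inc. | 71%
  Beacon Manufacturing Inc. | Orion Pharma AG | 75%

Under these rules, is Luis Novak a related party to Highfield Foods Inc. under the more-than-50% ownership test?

Yes

By parent–child attribution (R3), Luis Novak is treated as also owning Zara Novak's interest in Beacon Manufacturing Inc, giving 68% + 32% = 100%.
By parent–child attribution (R3), Luis Novak is treated as also owning Zara Novak's interest in Granite Textiles S.p.A, giving 51% + 34% = 85%.
Chain via Beacon Manufacturing Inc. → Orion Pharma AG (R2): 100% × 75% × 71% = 53.25% of Highfield Foods Inc.
Chain via Granite Textiles S.p.A. → Fairlane Industries Corp. (R2): 85% × 36% × 11% = 3.366% of Highfield Foods Inc.
Aggregating (R1): 53.25% + 3.366% = 56.616%.
56.616% exceeds the 50% threshold, so Luis is a related party to Highfield Foods Inc.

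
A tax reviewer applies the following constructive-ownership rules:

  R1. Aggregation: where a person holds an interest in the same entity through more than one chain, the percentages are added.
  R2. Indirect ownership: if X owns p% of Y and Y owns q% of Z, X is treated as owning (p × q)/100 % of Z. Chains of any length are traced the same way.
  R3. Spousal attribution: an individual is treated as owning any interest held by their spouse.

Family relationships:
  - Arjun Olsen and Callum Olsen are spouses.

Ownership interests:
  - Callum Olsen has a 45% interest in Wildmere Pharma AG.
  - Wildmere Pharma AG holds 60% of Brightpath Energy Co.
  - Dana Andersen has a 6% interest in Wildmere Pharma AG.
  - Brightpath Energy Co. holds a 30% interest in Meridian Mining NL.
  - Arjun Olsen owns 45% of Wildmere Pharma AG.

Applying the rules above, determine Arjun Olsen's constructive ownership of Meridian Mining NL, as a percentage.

16.2%

By spousal attribution (R3), Arjun Olsen is treated as also owning Callum Olsen's interest in Wildmere Pharma AG, giving 45% + 45% = 90%.
Chain via Wildmere Pharma AG → Brightpath Energy Co. (R2): 90% × 60% × 30% = 16.2% of Meridian Mining NL.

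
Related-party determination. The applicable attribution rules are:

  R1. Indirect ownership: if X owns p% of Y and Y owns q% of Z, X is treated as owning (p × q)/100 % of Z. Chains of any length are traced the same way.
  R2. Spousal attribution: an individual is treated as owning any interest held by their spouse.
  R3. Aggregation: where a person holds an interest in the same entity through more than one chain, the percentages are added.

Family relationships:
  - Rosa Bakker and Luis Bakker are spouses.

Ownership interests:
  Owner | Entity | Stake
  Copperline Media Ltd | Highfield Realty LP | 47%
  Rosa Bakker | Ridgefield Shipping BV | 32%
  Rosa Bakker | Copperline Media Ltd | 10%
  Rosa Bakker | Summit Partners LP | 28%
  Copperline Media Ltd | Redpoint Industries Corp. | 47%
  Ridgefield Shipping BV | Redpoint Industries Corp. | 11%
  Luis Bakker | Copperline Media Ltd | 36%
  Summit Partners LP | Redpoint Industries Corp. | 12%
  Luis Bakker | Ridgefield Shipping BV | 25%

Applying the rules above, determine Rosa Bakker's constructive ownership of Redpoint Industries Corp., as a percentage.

By spousal attribution (R2), Rosa Bakker is treated as also owning Luis Bakker's interest in Copperline Media Ltd, giving 10% + 36% = 46%.
By spousal attribution (R2), Rosa Bakker is treated as also owning Luis Bakker's interest in Ridgefield Shipping BV, giving 32% + 25% = 57%.
Chain via Summit Partners LP (R1): 28% × 12% = 3.36% of Redpoint Industries Corp.
Chain via Copperline Media Ltd (R1): 46% × 47% = 21.62% of Redpoint Industries Corp.
Chain via Ridgefield Shipping BV (R1): 57% × 11% = 6.27% of Redpoint Industries Corp.
Aggregating (R3): 3.36% + 21.62% + 6.27% = 31.25%.

31.25%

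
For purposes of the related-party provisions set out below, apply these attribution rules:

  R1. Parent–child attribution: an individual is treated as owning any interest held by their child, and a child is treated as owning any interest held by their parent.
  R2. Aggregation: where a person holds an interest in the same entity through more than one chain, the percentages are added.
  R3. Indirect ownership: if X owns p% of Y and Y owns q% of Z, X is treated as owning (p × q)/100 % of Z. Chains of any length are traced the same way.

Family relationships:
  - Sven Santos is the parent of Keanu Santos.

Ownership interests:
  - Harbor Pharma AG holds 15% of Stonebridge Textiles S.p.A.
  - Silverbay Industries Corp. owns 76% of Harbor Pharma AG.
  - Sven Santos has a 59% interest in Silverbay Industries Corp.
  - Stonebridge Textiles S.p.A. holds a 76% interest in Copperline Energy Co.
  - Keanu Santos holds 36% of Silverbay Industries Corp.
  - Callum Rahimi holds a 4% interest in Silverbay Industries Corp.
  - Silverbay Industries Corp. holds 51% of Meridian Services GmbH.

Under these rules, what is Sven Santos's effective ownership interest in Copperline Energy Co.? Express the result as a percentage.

By parent–child attribution (R1), Sven Santos is treated as also owning Keanu Santos's interest in Silverbay Industries Corp, giving 59% + 36% = 95%.
Chain via Silverbay Industries Corp. → Harbor Pharma AG → Stonebridge Textiles S.p.A. (R3): 95% × 76% × 15% × 76% = 8.2308% of Copperline Energy Co.

8.2308%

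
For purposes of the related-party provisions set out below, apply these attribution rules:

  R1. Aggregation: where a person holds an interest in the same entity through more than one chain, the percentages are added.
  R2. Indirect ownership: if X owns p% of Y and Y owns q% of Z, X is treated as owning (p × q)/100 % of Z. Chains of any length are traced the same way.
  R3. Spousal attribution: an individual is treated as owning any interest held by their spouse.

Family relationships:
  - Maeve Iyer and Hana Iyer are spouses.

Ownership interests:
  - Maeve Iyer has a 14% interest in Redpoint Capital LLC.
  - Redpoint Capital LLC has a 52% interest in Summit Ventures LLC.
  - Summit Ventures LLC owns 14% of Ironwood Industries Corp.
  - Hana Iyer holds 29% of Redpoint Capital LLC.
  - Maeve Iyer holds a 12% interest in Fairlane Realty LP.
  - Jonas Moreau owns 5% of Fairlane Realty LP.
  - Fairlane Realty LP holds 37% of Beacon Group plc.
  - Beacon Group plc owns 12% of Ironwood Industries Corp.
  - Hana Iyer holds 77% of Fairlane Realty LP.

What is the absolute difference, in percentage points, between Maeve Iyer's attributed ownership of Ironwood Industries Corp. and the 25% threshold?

By spousal attribution (R3), Maeve Iyer is treated as also owning Hana Iyer's interest in Fairlane Realty LP, giving 12% + 77% = 89%.
By spousal attribution (R3), Maeve Iyer is treated as also owning Hana Iyer's interest in Redpoint Capital LLC, giving 14% + 29% = 43%.
Chain via Fairlane Realty LP → Beacon Group plc (R2): 89% × 37% × 12% = 3.9516% of Ironwood Industries Corp.
Chain via Redpoint Capital LLC → Summit Ventures LLC (R2): 43% × 52% × 14% = 3.1304% of Ironwood Industries Corp.
Aggregating (R1): 3.9516% + 3.1304% = 7.082%.
7.082% falls short of the 25% threshold by 17.918 percentage points.

17.918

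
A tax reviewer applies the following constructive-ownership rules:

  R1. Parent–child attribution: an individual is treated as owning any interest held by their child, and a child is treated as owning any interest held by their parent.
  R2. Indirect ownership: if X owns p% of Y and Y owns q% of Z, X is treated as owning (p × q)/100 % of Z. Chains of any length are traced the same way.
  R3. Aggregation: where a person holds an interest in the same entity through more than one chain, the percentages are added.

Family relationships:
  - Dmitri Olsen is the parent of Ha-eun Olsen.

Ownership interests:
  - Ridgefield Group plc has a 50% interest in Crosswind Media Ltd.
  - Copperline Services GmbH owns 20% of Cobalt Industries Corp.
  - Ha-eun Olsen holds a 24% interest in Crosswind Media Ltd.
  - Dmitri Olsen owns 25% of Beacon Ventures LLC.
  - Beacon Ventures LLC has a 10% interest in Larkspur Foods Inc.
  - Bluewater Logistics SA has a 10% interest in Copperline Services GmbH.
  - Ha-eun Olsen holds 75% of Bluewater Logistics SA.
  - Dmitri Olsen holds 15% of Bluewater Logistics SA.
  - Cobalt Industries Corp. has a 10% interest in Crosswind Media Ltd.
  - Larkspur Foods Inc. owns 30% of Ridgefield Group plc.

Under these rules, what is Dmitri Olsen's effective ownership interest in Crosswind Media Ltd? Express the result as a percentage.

24.555%

By parent–child attribution (R1), Dmitri Olsen is treated as also owning Ha-eun Olsen's interest in Bluewater Logistics SA, giving 15% + 75% = 90%.
By parent–child attribution (R1), Dmitri Olsen is treated as owning Ha-eun Olsen's 24% interest in Crosswind Media Ltd.
Chain via Bluewater Logistics SA → Copperline Services GmbH → Cobalt Industries Corp. (R2): 90% × 10% × 20% × 10% = 0.18% of Crosswind Media Ltd.
Chain via Beacon Ventures LLC → Larkspur Foods Inc. → Ridgefield Group plc (R2): 25% × 10% × 30% × 50% = 0.375% of Crosswind Media Ltd.
Direct interest in Crosswind Media Ltd: 24%.
Aggregating (R3): 0.18% + 0.375% + 24% = 24.555%.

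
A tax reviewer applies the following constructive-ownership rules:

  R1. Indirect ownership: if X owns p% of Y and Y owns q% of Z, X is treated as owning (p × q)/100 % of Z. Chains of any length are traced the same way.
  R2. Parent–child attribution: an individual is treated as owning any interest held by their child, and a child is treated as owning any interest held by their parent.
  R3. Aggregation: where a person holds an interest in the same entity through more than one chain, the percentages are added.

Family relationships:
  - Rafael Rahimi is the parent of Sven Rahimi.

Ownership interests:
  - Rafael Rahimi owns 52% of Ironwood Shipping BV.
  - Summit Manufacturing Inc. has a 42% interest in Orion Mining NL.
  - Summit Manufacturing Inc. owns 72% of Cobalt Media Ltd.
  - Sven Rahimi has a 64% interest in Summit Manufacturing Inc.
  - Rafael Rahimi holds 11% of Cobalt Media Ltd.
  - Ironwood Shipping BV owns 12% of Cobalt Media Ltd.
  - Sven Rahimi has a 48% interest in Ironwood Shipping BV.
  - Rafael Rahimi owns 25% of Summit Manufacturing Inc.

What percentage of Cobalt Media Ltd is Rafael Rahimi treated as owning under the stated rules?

87.08%

By parent–child attribution (R2), Rafael Rahimi is treated as also owning Sven Rahimi's interest in Ironwood Shipping BV, giving 52% + 48% = 100%.
By parent–child attribution (R2), Rafael Rahimi is treated as also owning Sven Rahimi's interest in Summit Manufacturing Inc, giving 25% + 64% = 89%.
Chain via Ironwood Shipping BV (R1): 100% × 12% = 12% of Cobalt Media Ltd.
Chain via Summit Manufacturing Inc. (R1): 89% × 72% = 64.08% of Cobalt Media Ltd.
Direct interest in Cobalt Media Ltd: 11%.
Aggregating (R3): 12% + 64.08% + 11% = 87.08%.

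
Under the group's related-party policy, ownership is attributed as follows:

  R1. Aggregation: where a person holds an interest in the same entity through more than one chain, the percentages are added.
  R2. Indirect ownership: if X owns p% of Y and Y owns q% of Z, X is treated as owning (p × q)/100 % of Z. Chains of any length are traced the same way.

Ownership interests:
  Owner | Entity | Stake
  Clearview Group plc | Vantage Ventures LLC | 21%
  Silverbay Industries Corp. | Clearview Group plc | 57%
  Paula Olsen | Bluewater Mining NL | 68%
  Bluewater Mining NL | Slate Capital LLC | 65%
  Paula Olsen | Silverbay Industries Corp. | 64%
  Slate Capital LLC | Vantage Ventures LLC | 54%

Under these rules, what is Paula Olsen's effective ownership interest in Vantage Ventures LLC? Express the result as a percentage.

Chain via Bluewater Mining NL → Slate Capital LLC (R2): 68% × 65% × 54% = 23.868% of Vantage Ventures LLC.
Chain via Silverbay Industries Corp. → Clearview Group plc (R2): 64% × 57% × 21% = 7.6608% of Vantage Ventures LLC.
Aggregating (R1): 23.868% + 7.6608% = 31.5288%.

31.5288%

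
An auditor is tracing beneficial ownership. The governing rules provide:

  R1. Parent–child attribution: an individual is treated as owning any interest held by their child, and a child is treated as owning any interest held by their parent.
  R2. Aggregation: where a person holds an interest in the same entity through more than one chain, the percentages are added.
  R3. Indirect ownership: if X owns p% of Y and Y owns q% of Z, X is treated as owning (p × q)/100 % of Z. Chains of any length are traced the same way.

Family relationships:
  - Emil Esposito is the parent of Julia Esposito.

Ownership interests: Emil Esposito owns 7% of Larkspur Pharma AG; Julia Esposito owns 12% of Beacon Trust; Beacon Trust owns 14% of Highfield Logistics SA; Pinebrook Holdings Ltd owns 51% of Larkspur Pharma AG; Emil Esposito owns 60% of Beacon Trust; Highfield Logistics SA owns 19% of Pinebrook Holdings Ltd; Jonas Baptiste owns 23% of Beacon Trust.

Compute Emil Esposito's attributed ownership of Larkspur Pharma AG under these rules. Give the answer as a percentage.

By parent–child attribution (R1), Emil Esposito is treated as also owning Julia Esposito's interest in Beacon Trust, giving 60% + 12% = 72%.
Chain via Beacon Trust → Highfield Logistics SA → Pinebrook Holdings Ltd (R3): 72% × 14% × 19% × 51% = 0.976752% of Larkspur Pharma AG.
Direct interest in Larkspur Pharma AG: 7%.
Aggregating (R2): 0.976752% + 7% = 7.976752%.

7.976752%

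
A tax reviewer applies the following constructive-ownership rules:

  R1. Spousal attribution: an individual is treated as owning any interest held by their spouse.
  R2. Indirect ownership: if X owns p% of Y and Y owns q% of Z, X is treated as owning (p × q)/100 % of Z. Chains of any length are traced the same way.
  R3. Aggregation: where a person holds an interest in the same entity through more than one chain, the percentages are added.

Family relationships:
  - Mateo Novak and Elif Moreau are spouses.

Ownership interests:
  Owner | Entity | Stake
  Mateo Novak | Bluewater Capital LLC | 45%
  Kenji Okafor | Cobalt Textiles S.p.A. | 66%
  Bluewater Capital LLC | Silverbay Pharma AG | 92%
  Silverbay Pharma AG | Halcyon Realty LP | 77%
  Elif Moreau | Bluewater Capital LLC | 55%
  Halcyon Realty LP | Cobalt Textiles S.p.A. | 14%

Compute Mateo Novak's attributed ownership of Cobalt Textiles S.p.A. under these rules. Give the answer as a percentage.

By spousal attribution (R1), Mateo Novak is treated as also owning Elif Moreau's interest in Bluewater Capital LLC, giving 45% + 55% = 100%.
Chain via Bluewater Capital LLC → Silverbay Pharma AG → Halcyon Realty LP (R2): 100% × 92% × 77% × 14% = 9.9176% of Cobalt Textiles S.p.A.

9.9176%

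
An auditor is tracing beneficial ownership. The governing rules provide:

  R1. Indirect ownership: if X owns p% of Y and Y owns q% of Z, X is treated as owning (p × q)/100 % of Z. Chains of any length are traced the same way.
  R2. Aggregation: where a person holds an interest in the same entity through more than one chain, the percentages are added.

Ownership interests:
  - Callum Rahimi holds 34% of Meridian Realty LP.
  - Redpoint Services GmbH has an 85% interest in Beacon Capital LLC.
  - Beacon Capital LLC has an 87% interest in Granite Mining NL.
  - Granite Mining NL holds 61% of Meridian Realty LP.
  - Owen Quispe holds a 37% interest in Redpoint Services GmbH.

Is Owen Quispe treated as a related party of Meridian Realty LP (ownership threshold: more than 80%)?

No

Chain via Redpoint Services GmbH → Beacon Capital LLC → Granite Mining NL (R1): 37% × 85% × 87% × 61% = 16.690515% of Meridian Realty LP.
16.690515% does not exceed the 80% threshold, so Owen is not a related party to Meridian Realty LP.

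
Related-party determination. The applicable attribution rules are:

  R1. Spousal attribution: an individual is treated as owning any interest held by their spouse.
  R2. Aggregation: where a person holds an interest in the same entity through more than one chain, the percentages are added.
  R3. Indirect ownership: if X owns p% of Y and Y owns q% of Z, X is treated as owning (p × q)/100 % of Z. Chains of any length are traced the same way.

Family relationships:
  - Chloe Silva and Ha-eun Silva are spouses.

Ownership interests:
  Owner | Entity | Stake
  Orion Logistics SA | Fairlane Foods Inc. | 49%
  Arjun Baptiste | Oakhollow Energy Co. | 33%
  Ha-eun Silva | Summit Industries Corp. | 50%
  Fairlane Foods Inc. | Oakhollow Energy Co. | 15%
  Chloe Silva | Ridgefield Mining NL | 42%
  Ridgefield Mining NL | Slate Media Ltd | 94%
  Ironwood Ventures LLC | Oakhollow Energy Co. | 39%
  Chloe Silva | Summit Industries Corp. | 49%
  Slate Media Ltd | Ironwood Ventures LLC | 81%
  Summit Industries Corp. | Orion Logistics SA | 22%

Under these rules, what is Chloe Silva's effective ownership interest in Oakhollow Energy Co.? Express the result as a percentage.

By spousal attribution (R1), Chloe Silva is treated as also owning Ha-eun Silva's interest in Summit Industries Corp, giving 49% + 50% = 99%.
Chain via Summit Industries Corp. → Orion Logistics SA → Fairlane Foods Inc. (R3): 99% × 22% × 49% × 15% = 1.60083% of Oakhollow Energy Co.
Chain via Ridgefield Mining NL → Slate Media Ltd → Ironwood Ventures LLC (R3): 42% × 94% × 81% × 39% = 12.471732% of Oakhollow Energy Co.
Aggregating (R2): 1.60083% + 12.471732% = 14.072562%.

14.072562%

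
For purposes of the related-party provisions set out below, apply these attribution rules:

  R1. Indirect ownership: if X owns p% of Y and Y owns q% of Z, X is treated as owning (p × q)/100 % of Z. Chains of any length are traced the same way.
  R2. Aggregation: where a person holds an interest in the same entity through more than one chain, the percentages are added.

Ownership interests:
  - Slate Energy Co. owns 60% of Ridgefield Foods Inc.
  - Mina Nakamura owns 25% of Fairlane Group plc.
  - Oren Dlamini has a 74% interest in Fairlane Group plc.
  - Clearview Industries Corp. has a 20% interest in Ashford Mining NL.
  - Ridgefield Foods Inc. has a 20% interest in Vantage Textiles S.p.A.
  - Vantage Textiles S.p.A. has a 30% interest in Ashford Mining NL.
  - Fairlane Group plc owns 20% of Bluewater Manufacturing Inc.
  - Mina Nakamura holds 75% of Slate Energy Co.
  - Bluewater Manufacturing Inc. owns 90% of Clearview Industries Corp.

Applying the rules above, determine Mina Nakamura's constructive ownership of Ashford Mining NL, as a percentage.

Chain via Slate Energy Co. → Ridgefield Foods Inc. → Vantage Textiles S.p.A. (R1): 75% × 60% × 20% × 30% = 2.7% of Ashford Mining NL.
Chain via Fairlane Group plc → Bluewater Manufacturing Inc. → Clearview Industries Corp. (R1): 25% × 20% × 90% × 20% = 0.9% of Ashford Mining NL.
Aggregating (R2): 2.7% + 0.9% = 3.6%.

3.6%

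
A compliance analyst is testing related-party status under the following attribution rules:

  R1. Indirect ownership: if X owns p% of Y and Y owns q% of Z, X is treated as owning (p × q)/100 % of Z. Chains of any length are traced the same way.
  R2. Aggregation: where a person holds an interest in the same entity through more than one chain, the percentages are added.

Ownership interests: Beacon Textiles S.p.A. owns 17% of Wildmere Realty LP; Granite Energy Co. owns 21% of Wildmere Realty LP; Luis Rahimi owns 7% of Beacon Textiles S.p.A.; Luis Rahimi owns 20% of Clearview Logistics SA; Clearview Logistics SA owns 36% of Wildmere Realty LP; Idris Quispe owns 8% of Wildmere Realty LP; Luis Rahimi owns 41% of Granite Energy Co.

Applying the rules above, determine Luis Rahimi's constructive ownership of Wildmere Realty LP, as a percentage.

17%

Chain via Clearview Logistics SA (R1): 20% × 36% = 7.2% of Wildmere Realty LP.
Chain via Beacon Textiles S.p.A. (R1): 7% × 17% = 1.19% of Wildmere Realty LP.
Chain via Granite Energy Co. (R1): 41% × 21% = 8.61% of Wildmere Realty LP.
Aggregating (R2): 7.2% + 1.19% + 8.61% = 17%.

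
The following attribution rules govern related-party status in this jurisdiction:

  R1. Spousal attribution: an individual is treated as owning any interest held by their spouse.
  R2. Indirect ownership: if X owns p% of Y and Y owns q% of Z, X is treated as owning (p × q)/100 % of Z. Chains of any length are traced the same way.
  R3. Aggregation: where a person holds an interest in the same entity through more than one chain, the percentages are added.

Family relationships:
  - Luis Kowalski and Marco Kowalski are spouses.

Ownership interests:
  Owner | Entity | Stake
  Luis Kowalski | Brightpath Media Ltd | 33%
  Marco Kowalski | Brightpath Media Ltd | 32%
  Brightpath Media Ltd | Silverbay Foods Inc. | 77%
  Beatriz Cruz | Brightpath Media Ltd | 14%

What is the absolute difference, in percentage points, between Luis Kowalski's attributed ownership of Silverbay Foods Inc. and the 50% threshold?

0.05

By spousal attribution (R1), Luis Kowalski is treated as also owning Marco Kowalski's interest in Brightpath Media Ltd, giving 33% + 32% = 65%.
Chain via Brightpath Media Ltd (R2): 65% × 77% = 50.05% of Silverbay Foods Inc.
50.05% exceeds the 50% threshold by 0.05 percentage points.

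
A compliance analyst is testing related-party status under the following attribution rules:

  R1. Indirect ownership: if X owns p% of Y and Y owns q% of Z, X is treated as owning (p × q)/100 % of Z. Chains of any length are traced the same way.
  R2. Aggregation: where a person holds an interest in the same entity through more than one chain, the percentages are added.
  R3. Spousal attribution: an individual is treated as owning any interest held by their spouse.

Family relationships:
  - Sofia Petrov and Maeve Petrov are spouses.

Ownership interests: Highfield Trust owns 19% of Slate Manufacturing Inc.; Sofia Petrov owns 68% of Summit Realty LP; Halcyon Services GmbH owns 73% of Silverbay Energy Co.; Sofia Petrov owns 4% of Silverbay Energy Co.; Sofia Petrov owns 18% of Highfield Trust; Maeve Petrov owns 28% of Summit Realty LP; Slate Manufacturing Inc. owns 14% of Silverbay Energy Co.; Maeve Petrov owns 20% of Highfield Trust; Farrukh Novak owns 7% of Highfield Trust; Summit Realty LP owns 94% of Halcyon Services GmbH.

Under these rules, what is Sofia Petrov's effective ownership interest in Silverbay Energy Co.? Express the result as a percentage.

70.886%

By spousal attribution (R3), Sofia Petrov is treated as also owning Maeve Petrov's interest in Summit Realty LP, giving 68% + 28% = 96%.
By spousal attribution (R3), Sofia Petrov is treated as also owning Maeve Petrov's interest in Highfield Trust, giving 18% + 20% = 38%.
Chain via Summit Realty LP → Halcyon Services GmbH (R1): 96% × 94% × 73% = 65.8752% of Silverbay Energy Co.
Chain via Highfield Trust → Slate Manufacturing Inc. (R1): 38% × 19% × 14% = 1.0108% of Silverbay Energy Co.
Direct interest in Silverbay Energy Co: 4%.
Aggregating (R2): 65.8752% + 1.0108% + 4% = 70.886%.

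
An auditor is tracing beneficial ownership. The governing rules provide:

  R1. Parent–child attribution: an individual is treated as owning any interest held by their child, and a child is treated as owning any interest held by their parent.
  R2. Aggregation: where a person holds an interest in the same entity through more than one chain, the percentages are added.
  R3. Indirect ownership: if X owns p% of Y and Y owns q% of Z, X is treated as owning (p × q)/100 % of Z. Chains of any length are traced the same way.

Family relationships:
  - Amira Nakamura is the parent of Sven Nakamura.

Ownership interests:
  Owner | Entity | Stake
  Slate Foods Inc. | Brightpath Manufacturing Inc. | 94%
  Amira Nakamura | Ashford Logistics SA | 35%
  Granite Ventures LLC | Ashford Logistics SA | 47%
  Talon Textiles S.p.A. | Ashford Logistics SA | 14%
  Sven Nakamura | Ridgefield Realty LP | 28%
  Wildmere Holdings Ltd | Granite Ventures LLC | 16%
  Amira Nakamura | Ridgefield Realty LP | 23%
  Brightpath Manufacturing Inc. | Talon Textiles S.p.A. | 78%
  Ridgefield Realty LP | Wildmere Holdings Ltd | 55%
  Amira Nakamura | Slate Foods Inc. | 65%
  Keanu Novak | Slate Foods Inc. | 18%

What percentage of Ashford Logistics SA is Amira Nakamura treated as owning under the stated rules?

43.78148%

By parent–child attribution (R1), Amira Nakamura is treated as also owning Sven Nakamura's interest in Ridgefield Realty LP, giving 23% + 28% = 51%.
Chain via Slate Foods Inc. → Brightpath Manufacturing Inc. → Talon Textiles S.p.A. (R3): 65% × 94% × 78% × 14% = 6.67212% of Ashford Logistics SA.
Chain via Ridgefield Realty LP → Wildmere Holdings Ltd → Granite Ventures LLC (R3): 51% × 55% × 16% × 47% = 2.10936% of Ashford Logistics SA.
Direct interest in Ashford Logistics SA: 35%.
Aggregating (R2): 6.67212% + 2.10936% + 35% = 43.78148%.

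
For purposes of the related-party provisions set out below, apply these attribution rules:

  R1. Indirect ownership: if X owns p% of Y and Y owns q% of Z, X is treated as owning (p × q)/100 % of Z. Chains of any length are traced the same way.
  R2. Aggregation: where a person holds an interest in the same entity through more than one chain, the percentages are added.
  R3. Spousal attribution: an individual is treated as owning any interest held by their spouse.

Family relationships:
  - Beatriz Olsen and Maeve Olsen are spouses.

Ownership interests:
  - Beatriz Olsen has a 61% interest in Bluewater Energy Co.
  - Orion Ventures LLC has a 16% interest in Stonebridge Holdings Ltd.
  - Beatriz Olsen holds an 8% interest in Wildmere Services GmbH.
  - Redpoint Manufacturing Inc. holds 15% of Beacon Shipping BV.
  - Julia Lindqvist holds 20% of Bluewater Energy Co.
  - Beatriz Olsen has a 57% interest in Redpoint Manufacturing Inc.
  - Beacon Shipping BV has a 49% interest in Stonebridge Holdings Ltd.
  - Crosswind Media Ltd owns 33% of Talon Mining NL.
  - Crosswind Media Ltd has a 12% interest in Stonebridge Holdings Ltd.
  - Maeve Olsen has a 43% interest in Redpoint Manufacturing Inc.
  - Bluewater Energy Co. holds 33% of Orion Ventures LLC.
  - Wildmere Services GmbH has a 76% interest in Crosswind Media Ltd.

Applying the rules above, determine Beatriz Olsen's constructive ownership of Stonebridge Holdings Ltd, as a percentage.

11.3004%

By spousal attribution (R3), Beatriz Olsen is treated as also owning Maeve Olsen's interest in Redpoint Manufacturing Inc, giving 57% + 43% = 100%.
Chain via Redpoint Manufacturing Inc. → Beacon Shipping BV (R1): 100% × 15% × 49% = 7.35% of Stonebridge Holdings Ltd.
Chain via Wildmere Services GmbH → Crosswind Media Ltd (R1): 8% × 76% × 12% = 0.7296% of Stonebridge Holdings Ltd.
Chain via Bluewater Energy Co. → Orion Ventures LLC (R1): 61% × 33% × 16% = 3.2208% of Stonebridge Holdings Ltd.
Aggregating (R2): 7.35% + 0.7296% + 3.2208% = 11.3004%.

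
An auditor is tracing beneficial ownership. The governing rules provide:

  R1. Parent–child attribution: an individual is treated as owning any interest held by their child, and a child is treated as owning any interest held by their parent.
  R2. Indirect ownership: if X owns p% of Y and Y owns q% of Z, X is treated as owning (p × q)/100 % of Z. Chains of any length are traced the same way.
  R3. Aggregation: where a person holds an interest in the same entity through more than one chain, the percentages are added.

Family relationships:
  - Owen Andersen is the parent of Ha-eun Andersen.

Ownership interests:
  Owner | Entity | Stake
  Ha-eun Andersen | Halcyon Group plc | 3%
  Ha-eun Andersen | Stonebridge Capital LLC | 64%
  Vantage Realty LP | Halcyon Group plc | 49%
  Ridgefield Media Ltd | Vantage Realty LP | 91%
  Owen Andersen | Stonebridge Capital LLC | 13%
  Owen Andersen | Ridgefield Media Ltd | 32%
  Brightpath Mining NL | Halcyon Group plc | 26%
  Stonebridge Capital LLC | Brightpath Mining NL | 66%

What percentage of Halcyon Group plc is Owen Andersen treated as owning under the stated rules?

30.482%

By parent–child attribution (R1), Owen Andersen is treated as also owning Ha-eun Andersen's interest in Stonebridge Capital LLC, giving 13% + 64% = 77%.
By parent–child attribution (R1), Owen Andersen is treated as owning Ha-eun Andersen's 3% interest in Halcyon Group plc.
Chain via Stonebridge Capital LLC → Brightpath Mining NL (R2): 77% × 66% × 26% = 13.2132% of Halcyon Group plc.
Chain via Ridgefield Media Ltd → Vantage Realty LP (R2): 32% × 91% × 49% = 14.2688% of Halcyon Group plc.
Direct interest in Halcyon Group plc: 3%.
Aggregating (R3): 13.2132% + 14.2688% + 3% = 30.482%.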